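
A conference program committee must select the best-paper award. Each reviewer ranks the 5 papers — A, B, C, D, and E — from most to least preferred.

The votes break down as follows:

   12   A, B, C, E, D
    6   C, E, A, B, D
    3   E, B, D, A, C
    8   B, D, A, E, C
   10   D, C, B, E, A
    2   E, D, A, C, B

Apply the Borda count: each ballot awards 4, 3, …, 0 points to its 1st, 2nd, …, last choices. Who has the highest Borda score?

B

Borda scores:
  A: 12·4 + 6·2 + 3·1 + 8·2 + 10·0 + 2·2 = 83
  B: 12·3 + 6·1 + 3·3 + 8·4 + 10·2 + 2·0 = 103
  C: 12·2 + 6·4 + 3·0 + 8·0 + 10·3 + 2·1 = 80
  D: 12·0 + 6·0 + 3·2 + 8·3 + 10·4 + 2·3 = 76
  E: 12·1 + 6·3 + 3·4 + 8·1 + 10·1 + 2·4 = 68
B has the highest total.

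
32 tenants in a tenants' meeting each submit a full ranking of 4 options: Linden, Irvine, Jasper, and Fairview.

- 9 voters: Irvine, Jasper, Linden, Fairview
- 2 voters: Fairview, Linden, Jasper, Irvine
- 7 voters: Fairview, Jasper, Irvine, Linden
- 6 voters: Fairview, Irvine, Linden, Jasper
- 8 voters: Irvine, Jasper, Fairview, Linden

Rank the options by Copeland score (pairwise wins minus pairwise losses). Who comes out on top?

Irvine

Pairwise results:
  Linden vs Irvine: Irvine wins 30–2.
  Linden vs Jasper: Jasper wins 24–8.
  Linden vs Fairview: Fairview wins 23–9.
  Irvine vs Jasper: Irvine wins 23–9.
  Irvine vs Fairview: Irvine wins 17–15.
  Jasper vs Fairview: Jasper wins 17–15.
Copeland scores (wins − losses):
  Linden: 0 − 3 = -3
  Irvine: 3 − 0 = 3
  Jasper: 2 − 1 = 1
  Fairview: 1 − 2 = -1
Irvine has the best Copeland score.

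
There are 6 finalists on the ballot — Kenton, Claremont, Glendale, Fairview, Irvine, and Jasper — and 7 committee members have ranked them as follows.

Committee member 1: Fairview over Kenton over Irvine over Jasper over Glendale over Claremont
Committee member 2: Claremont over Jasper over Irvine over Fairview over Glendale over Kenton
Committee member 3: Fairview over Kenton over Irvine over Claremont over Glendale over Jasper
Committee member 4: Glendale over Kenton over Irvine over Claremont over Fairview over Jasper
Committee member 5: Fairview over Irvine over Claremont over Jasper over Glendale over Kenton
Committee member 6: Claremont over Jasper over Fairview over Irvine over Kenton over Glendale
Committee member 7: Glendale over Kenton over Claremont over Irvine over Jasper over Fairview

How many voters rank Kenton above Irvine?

4

Ballots ranking Kenton above Irvine: 4.
Ballots ranking Irvine above Kenton: 3.
So 4 of 7 voters prefer Kenton to Irvine.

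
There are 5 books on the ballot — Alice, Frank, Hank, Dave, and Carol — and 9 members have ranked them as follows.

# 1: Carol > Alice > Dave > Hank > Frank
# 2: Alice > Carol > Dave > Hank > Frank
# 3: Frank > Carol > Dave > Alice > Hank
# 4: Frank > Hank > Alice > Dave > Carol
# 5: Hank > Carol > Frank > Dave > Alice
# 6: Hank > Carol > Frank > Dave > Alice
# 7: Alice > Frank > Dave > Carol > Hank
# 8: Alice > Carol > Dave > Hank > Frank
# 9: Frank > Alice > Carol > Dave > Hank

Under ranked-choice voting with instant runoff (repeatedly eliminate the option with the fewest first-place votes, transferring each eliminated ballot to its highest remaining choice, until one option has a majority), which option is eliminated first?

Dave

Round 1: Alice 3, Frank 3, Hank 2, Carol 1, Dave 0. Dave has the fewest and is eliminated.
Round 2: Alice 3, Frank 3, Hank 2, Carol 1. Carol has the fewest and is eliminated.
Round 3: Alice 4, Frank 3, Hank 2. Hank has the fewest and is eliminated.
Round 4: Frank 5, Alice 4. Frank has a majority.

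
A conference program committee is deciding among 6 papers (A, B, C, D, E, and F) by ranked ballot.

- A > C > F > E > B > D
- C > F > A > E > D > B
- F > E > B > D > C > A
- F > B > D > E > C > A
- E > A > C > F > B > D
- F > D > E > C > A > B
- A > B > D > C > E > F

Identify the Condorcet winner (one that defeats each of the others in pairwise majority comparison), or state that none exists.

Head-to-head results (7 voters total):
A vs B: A wins 5–2.
A vs C: C wins 4–3.
A vs D: A wins 4–3.
A vs E: E wins 4–3.
A vs F: F wins 4–3.
B vs C: C wins 4–3.
B vs D: B wins 5–2.
B vs E: E wins 5–2.
B vs F: F wins 6–1.
C vs D: D wins 4–3.
C vs E: E wins 4–3.
C vs F: C wins 4–3.
D vs E: E wins 4–3.
D vs F: F wins 6–1.
E vs F: F wins 5–2.
No candidate beats all others: A beats D beats C beats A, a majority cycle.

None — there is no Condorcet winner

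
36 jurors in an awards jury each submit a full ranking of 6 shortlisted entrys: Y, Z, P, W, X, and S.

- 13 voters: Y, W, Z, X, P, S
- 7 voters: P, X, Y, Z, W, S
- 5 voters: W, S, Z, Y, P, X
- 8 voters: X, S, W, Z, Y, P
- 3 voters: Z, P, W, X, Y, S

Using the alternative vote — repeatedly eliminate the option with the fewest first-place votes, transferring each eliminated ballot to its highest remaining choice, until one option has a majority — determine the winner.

Y

Round 1: Y 13, X 8, P 7, W 5, Z 3, S 0. S has the fewest and is eliminated.
Round 2: Y 13, X 8, P 7, W 5, Z 3. Z has the fewest and is eliminated.
Round 3: Y 13, P 10, X 8, W 5. W has the fewest and is eliminated.
Round 4: Y 18, P 10, X 8. X has the fewest and is eliminated.
Round 5: Y 26, P 10. Y has a majority.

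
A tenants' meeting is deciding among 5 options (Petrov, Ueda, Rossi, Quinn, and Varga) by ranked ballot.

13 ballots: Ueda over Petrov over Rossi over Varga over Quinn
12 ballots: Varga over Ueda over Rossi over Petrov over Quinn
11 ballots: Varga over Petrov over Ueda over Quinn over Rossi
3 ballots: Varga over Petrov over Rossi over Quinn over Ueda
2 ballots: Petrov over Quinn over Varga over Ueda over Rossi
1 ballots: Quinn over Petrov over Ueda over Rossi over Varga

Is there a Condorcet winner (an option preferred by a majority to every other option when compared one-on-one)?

Yes

Head-to-head results (42 voters total):
Petrov vs Ueda: Ueda wins 25–17.
Petrov vs Rossi: Petrov wins 30–12.
Petrov vs Quinn: Petrov wins 41–1.
Petrov vs Varga: Varga wins 26–16.
Ueda vs Rossi: Ueda wins 39–3.
Ueda vs Quinn: Ueda wins 36–6.
Ueda vs Varga: Varga wins 28–14.
Rossi vs Quinn: Rossi wins 28–14.
Rossi vs Varga: Varga wins 28–14.
Quinn vs Varga: Varga wins 39–3.
Varga beats each rival — Petrov (26–16), Ueda (28–14), Rossi (28–14), Quinn (39–3) — so Varga is the Condorcet winner.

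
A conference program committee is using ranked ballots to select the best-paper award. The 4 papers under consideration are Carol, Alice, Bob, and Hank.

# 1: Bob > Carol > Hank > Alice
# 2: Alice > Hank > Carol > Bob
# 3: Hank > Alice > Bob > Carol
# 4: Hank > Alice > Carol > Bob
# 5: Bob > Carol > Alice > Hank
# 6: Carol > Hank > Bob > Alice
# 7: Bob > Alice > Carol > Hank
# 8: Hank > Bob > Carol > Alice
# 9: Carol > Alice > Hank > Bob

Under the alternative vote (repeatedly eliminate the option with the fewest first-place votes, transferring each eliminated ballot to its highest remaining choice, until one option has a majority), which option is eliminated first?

Round 1: Bob 3, Hank 3, Carol 2, Alice 1. Alice has the fewest and is eliminated.
Round 2: Hank 4, Bob 3, Carol 2. Carol has the fewest and is eliminated.
Round 3: Hank 6, Bob 3. Hank has a majority.

Alice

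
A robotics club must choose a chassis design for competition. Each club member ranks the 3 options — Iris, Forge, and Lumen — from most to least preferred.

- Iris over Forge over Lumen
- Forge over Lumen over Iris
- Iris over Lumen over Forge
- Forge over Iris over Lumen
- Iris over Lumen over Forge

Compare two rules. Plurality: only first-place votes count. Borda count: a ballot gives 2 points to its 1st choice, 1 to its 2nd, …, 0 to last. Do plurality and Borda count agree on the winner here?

Yes

Plurality first-place counts: Iris 3, Forge 2, Lumen 0 → Iris.
Borda totals: Iris 7, Forge 5, Lumen 3 → Iris.
The two rules agree on Iris.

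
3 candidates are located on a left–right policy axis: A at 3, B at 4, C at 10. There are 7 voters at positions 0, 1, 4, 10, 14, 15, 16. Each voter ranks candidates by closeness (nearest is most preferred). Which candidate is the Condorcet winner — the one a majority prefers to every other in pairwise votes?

With single-peaked preferences on a line, the Condorcet winner is the candidate closest to the median voter.
The median voter (position 10) is closest to C at 10.
Check: C vs B — voters closer to C: 4 of 7.

C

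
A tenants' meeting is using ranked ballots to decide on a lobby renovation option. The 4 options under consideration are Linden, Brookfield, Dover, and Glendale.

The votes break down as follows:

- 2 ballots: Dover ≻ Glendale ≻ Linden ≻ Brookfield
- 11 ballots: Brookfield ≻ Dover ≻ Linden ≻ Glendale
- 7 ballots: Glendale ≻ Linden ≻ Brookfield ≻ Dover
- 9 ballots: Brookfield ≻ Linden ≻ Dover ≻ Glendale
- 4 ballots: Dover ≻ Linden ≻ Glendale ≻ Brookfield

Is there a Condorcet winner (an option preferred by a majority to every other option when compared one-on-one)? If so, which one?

Brookfield

Head-to-head results (33 voters total):
Linden vs Brookfield: Brookfield wins 20–13.
Linden vs Dover: Dover wins 17–16.
Linden vs Glendale: Linden wins 24–9.
Brookfield vs Dover: Brookfield wins 27–6.
Brookfield vs Glendale: Brookfield wins 20–13.
Dover vs Glendale: Dover wins 26–7.
Brookfield beats each rival — Linden (20–13), Dover (27–6), Glendale (20–13) — so Brookfield is the Condorcet winner.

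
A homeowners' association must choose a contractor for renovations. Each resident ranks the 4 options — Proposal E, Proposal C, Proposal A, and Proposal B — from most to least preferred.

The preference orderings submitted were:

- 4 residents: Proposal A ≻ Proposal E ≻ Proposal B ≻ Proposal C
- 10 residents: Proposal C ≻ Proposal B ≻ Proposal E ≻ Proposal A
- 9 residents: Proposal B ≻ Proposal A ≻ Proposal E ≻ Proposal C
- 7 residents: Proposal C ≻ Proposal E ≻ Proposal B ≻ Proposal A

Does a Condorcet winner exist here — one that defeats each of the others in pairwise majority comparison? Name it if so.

Proposal C

Head-to-head results (30 voters total):
Proposal E vs Proposal C: Proposal C wins 17–13.
Proposal E vs Proposal A: Proposal E wins 17–13.
Proposal E vs Proposal B: Proposal B wins 19–11.
Proposal C vs Proposal A: Proposal C wins 17–13.
Proposal C vs Proposal B: Proposal C wins 17–13.
Proposal A vs Proposal B: Proposal B wins 26–4.
Proposal C beats each rival — Proposal E (17–13), Proposal A (17–13), Proposal B (17–13) — so Proposal C is the Condorcet winner.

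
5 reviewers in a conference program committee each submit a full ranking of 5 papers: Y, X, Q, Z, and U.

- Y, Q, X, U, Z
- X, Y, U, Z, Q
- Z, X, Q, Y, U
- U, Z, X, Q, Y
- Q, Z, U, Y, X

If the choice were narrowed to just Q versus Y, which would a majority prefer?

Q

Ballots ranking Q above Y: 3.
Ballots ranking Y above Q: 2.
Q wins the head-to-head, 3–2.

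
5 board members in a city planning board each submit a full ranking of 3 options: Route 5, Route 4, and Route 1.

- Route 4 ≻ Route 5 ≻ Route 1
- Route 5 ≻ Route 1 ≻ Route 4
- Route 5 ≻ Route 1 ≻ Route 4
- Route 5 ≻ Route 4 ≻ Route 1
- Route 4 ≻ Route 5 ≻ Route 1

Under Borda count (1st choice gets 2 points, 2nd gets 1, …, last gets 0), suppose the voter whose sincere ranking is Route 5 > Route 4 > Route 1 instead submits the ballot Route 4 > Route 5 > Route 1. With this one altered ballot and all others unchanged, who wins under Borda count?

Borda totals with the altered ballot: Route 5 7, Route 4 6, Route 1 2.
The winner is unchanged: still Route 5.

Route 5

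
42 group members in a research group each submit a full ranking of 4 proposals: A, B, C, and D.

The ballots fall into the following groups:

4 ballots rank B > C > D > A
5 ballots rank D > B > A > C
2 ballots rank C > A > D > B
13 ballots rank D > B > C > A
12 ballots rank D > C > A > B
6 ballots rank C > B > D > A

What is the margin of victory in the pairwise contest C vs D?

Ballots ranking C above D: 4+2+6 = 12.
Ballots ranking D above C: 5+13+12 = 30.
D wins 30–12, a margin of 18.

18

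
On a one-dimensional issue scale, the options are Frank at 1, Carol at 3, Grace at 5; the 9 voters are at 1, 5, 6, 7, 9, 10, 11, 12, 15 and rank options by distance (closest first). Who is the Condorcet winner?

Grace

With single-peaked preferences on a line, the Condorcet winner is the candidate closest to the median voter.
The median voter (position 9) is closest to Grace at 5.
Check: Grace vs Carol — voters closer to Grace: 8 of 9.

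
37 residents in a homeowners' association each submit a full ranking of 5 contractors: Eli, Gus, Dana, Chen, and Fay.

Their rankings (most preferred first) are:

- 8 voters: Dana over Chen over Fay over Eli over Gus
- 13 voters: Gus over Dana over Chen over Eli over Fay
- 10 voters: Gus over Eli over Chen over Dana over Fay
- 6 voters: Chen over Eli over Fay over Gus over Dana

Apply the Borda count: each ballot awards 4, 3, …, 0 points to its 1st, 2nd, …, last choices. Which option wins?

Gus

Borda scores:
  Eli: 8·1 + 13·1 + 10·3 + 6·3 = 69
  Gus: 8·0 + 13·4 + 10·4 + 6·1 = 98
  Dana: 8·4 + 13·3 + 10·1 + 6·0 = 81
  Chen: 8·3 + 13·2 + 10·2 + 6·4 = 94
  Fay: 8·2 + 13·0 + 10·0 + 6·2 = 28
Gus has the highest total.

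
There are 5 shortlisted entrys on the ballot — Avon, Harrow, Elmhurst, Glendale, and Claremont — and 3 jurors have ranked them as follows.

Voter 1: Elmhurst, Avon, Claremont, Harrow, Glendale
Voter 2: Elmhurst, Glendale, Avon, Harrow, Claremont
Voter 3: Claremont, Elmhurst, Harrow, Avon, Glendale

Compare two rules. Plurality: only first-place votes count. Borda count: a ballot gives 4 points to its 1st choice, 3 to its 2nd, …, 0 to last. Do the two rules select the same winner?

Yes

Plurality first-place counts: Avon 0, Harrow 0, Elmhurst 2, Glendale 0, Claremont 1 → Elmhurst.
Borda totals: Avon 6, Harrow 4, Elmhurst 11, Glendale 3, Claremont 6 → Elmhurst.
The two rules agree on Elmhurst.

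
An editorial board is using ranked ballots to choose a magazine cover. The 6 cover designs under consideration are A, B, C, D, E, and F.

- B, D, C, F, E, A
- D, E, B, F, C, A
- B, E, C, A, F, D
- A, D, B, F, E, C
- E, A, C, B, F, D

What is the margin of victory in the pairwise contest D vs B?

Ballots ranking D above B: 2.
Ballots ranking B above D: 3.
B wins 3–2, a margin of 1.

1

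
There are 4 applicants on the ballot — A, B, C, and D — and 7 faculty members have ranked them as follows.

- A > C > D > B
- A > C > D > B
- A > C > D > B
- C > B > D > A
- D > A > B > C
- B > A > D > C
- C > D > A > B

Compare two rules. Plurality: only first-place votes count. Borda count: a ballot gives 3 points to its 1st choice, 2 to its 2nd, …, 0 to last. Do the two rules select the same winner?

Plurality first-place counts: A 3, B 1, C 2, D 1 → A.
Borda totals: A 14, B 6, C 12, D 10 → A.
The two rules agree on A.

Yes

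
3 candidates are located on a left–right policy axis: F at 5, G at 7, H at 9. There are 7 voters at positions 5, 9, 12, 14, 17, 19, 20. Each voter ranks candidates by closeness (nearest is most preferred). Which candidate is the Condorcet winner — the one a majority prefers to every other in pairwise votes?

H

With single-peaked preferences on a line, the Condorcet winner is the candidate closest to the median voter.
The median voter (position 14) is closest to H at 9.
Check: H vs F — voters closer to H: 6 of 7.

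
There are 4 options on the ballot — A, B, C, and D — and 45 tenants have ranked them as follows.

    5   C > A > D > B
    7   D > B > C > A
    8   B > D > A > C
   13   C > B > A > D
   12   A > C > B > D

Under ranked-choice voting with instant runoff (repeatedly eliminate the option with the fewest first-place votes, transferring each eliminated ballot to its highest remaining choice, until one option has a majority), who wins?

Round 1: C 18, A 12, B 8, D 7. D has the fewest and is eliminated.
Round 2: C 18, B 15, A 12. A has the fewest and is eliminated.
Round 3: C 30, B 15. C has a majority.

C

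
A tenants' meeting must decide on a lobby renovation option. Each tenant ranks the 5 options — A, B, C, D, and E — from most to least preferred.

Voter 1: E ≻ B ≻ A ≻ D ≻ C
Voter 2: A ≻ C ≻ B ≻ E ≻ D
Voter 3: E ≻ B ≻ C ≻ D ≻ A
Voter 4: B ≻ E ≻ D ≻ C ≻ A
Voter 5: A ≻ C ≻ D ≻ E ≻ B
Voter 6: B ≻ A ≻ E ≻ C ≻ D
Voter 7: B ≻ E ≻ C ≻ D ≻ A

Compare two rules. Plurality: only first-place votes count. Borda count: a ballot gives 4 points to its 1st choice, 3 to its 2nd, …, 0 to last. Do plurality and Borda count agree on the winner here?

Plurality first-place counts: A 2, B 3, C 0, D 0, E 2 → B.
Borda totals: A 13, B 20, C 12, D 7, E 18 → B.
The two rules agree on B.

Yes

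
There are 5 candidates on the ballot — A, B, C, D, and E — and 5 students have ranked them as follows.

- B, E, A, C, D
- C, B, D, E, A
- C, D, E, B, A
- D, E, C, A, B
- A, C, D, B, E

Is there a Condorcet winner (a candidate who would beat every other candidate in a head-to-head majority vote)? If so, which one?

Head-to-head results (5 voters total):
A vs B: B wins 3–2.
A vs C: C wins 3–2.
A vs D: D wins 3–2.
A vs E: E wins 4–1.
B vs C: C wins 4–1.
B vs D: D wins 3–2.
B vs E: B wins 3–2.
C vs D: C wins 4–1.
C vs E: C wins 3–2.
D vs E: D wins 4–1.
C beats each rival — A (3–2), B (4–1), D (4–1), E (3–2) — so C is the Condorcet winner.

C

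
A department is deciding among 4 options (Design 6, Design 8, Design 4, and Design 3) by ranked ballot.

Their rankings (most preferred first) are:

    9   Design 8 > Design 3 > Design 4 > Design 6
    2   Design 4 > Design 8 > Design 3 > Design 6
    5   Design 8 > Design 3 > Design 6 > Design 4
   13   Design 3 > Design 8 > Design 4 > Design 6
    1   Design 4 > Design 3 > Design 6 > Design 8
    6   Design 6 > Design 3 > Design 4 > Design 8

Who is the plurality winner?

Design 8

First-place vote totals:
  Design 6: 6
  Design 8: 14
  Design 4: 3
  Design 3: 13
Design 8 has the most first-place votes.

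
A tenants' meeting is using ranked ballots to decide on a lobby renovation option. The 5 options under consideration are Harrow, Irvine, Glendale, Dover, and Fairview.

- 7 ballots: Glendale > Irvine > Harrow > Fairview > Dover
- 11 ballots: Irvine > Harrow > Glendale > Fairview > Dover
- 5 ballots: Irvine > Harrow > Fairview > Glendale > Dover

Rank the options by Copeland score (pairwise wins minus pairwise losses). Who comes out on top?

Irvine

Pairwise results:
  Harrow vs Irvine: Irvine wins 23–0.
  Harrow vs Glendale: Harrow wins 16–7.
  Harrow vs Dover: Harrow wins 23–0.
  Harrow vs Fairview: Harrow wins 23–0.
  Irvine vs Glendale: Irvine wins 16–7.
  Irvine vs Dover: Irvine wins 23–0.
  Irvine vs Fairview: Irvine wins 23–0.
  Glendale vs Dover: Glendale wins 23–0.
  Glendale vs Fairview: Glendale wins 18–5.
  Dover vs Fairview: Fairview wins 23–0.
Copeland scores (wins − losses):
  Harrow: 3 − 1 = 2
  Irvine: 4 − 0 = 4
  Glendale: 2 − 2 = 0
  Dover: 0 − 4 = -4
  Fairview: 1 − 3 = -2
Irvine has the best Copeland score.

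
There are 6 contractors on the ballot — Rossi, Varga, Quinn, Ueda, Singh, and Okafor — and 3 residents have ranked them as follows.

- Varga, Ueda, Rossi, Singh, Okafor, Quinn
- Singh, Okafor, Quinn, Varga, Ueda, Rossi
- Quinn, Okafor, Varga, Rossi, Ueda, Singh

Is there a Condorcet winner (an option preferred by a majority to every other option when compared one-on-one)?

Head-to-head results (3 voters total):
Rossi vs Varga: Varga wins 3–0.
Rossi vs Quinn: Quinn wins 2–1.
Rossi vs Ueda: Ueda wins 2–1.
Rossi vs Singh: Rossi wins 2–1.
Rossi vs Okafor: Okafor wins 2–1.
Varga vs Quinn: Quinn wins 2–1.
Varga vs Ueda: Varga wins 3–0.
Varga vs Singh: Varga wins 2–1.
Varga vs Okafor: Okafor wins 2–1.
Quinn vs Ueda: Quinn wins 2–1.
Quinn vs Singh: Singh wins 2–1.
Quinn vs Okafor: Okafor wins 2–1.
Ueda vs Singh: Ueda wins 2–1.
Ueda vs Okafor: Okafor wins 2–1.
Singh vs Okafor: Singh wins 2–1.
No candidate beats all others: Rossi beats Singh beats Quinn beats Rossi, a majority cycle.

No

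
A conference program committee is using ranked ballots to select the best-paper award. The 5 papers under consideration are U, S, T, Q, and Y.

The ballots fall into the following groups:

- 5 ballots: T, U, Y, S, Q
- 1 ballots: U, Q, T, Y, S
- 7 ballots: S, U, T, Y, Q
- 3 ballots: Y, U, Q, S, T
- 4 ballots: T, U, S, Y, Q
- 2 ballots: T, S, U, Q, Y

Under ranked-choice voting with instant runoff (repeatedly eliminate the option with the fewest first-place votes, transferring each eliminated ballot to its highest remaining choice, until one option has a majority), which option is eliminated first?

Round 1: T 11, S 7, Y 3, U 1, Q 0. Q has the fewest and is eliminated.
Round 2: T 11, S 7, Y 3, U 1. U has the fewest and is eliminated.
Round 3: T 12, S 7, Y 3. T has a majority.

Q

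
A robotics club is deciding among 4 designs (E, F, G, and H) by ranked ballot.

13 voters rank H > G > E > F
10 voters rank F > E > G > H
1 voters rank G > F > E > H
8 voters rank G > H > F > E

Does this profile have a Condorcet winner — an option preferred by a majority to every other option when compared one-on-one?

Head-to-head results (32 voters total):
E vs F: F wins 19–13.
E vs G: G wins 22–10.
E vs H: H wins 21–11.
F vs G: G wins 22–10.
F vs H: H wins 21–11.
G vs H: G wins 19–13.
G beats each rival — E (22–10), F (22–10), H (19–13) — so G is the Condorcet winner.

Yes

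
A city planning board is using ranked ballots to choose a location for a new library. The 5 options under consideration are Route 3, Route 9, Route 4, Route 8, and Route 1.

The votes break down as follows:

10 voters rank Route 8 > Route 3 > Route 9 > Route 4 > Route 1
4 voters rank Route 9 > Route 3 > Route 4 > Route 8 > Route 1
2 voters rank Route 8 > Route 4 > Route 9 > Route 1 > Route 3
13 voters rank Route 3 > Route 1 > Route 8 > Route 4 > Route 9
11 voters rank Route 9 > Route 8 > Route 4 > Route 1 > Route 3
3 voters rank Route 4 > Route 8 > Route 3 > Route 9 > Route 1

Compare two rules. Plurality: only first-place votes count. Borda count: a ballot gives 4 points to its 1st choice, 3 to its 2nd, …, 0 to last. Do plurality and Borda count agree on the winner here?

No

Plurality first-place counts: Route 3 13, Route 9 15, Route 4 3, Route 8 12, Route 1 0 → Route 9.
Borda totals: Route 3 100, Route 9 87, Route 4 71, Route 8 120, Route 1 52 → Route 8.
The two rules disagree: plurality picks Route 9, Borda picks Route 8.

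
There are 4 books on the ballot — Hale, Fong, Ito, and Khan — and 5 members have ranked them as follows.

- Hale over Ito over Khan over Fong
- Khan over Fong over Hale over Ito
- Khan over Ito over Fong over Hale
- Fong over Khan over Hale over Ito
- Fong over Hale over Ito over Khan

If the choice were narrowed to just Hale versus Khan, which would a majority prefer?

Ballots ranking Hale above Khan: 2.
Ballots ranking Khan above Hale: 3.
Khan wins the head-to-head, 3–2.

Khan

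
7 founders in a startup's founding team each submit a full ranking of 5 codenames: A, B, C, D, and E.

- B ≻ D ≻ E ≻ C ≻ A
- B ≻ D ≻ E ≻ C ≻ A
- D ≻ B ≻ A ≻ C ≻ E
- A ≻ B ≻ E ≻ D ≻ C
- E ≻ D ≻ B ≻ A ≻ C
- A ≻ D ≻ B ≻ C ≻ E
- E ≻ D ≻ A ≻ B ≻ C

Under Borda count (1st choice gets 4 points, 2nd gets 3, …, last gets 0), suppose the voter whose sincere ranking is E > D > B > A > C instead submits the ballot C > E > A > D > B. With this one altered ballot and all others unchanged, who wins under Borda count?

Borda totals with the altered ballot: A 14, B 17, C 8, D 18, E 13.
The winner is unchanged: still D.

D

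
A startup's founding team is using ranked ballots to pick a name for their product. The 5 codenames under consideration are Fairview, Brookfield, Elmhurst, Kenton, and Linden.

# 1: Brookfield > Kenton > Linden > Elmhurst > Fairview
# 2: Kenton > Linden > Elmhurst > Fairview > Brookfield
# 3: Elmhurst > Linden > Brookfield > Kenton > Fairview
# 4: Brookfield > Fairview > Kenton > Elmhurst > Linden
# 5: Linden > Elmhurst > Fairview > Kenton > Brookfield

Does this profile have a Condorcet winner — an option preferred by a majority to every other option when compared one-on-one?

Head-to-head results (5 voters total):
Fairview vs Brookfield: Brookfield wins 3–2.
Fairview vs Elmhurst: Elmhurst wins 4–1.
Fairview vs Kenton: Kenton wins 3–2.
Fairview vs Linden: Linden wins 4–1.
Brookfield vs Elmhurst: Elmhurst wins 3–2.
Brookfield vs Kenton: Brookfield wins 3–2.
Brookfield vs Linden: Linden wins 3–2.
Elmhurst vs Kenton: Kenton wins 3–2.
Elmhurst vs Linden: Linden wins 3–2.
Kenton vs Linden: Kenton wins 3–2.
No candidate beats all others: Brookfield beats Kenton beats Elmhurst beats Brookfield, a majority cycle.

No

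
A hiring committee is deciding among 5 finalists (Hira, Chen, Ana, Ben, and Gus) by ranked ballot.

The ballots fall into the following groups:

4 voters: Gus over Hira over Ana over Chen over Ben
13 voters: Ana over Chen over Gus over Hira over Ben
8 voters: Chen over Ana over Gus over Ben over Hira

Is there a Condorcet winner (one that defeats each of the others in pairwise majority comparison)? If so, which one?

Head-to-head results (25 voters total):
Hira vs Chen: Chen wins 21–4.
Hira vs Ana: Ana wins 21–4.
Hira vs Ben: Hira wins 17–8.
Hira vs Gus: Gus wins 25–0.
Chen vs Ana: Ana wins 17–8.
Chen vs Ben: Chen wins 25–0.
Chen vs Gus: Chen wins 21–4.
Ana vs Ben: Ana wins 25–0.
Ana vs Gus: Ana wins 21–4.
Ben vs Gus: Gus wins 25–0.
Ana beats each rival — Hira (21–4), Chen (17–8), Ben (25–0), Gus (21–4) — so Ana is the Condorcet winner.

Ana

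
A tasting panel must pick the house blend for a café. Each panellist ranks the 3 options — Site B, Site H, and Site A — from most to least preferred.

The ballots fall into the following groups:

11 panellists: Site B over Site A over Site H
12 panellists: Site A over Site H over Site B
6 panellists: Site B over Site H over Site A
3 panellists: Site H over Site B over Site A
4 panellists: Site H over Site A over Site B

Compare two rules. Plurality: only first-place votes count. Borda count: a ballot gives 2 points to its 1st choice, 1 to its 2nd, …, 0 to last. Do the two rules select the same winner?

Plurality first-place counts: Site B 17, Site H 7, Site A 12 → Site B.
Borda totals: Site B 37, Site H 32, Site A 39 → Site A.
The two rules disagree: plurality picks Site B, Borda picks Site A.

No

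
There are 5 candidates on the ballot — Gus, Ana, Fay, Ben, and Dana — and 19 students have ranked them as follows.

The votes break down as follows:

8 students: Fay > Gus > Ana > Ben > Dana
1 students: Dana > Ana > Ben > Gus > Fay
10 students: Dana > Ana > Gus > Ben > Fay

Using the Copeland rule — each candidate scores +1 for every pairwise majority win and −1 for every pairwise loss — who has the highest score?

Pairwise results:
  Gus vs Ana: Ana wins 11–8.
  Gus vs Fay: Gus wins 11–8.
  Gus vs Ben: Gus wins 18–1.
  Gus vs Dana: Dana wins 11–8.
  Ana vs Fay: Ana wins 11–8.
  Ana vs Ben: Ana wins 19–0.
  Ana vs Dana: Dana wins 11–8.
  Fay vs Ben: Ben wins 11–8.
  Fay vs Dana: Dana wins 11–8.
  Ben vs Dana: Dana wins 11–8.
Copeland scores (wins − losses):
  Gus: 2 − 2 = 0
  Ana: 3 − 1 = 2
  Fay: 0 − 4 = -4
  Ben: 1 − 3 = -2
  Dana: 4 − 0 = 4
Dana has the best Copeland score.

Dana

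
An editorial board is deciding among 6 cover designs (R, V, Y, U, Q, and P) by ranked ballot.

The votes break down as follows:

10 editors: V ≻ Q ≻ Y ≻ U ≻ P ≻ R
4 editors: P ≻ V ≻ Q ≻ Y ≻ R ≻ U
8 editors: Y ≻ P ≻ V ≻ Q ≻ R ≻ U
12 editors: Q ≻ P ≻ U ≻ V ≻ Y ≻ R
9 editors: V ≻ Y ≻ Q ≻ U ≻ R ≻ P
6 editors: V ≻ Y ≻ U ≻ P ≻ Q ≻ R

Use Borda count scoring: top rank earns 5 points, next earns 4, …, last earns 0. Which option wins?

Borda scores:
  R: 10·0 + 4·1 + 8·1 + 12·0 + 9·1 + 6·0 = 21
  V: 10·5 + 4·4 + 8·3 + 12·2 + 9·5 + 6·5 = 189
  Y: 10·3 + 4·2 + 8·5 + 12·1 + 9·4 + 6·4 = 150
  U: 10·2 + 4·0 + 8·0 + 12·3 + 9·2 + 6·3 = 92
  Q: 10·4 + 4·3 + 8·2 + 12·5 + 9·3 + 6·1 = 161
  P: 10·1 + 4·5 + 8·4 + 12·4 + 9·0 + 6·2 = 122
V has the highest total.

V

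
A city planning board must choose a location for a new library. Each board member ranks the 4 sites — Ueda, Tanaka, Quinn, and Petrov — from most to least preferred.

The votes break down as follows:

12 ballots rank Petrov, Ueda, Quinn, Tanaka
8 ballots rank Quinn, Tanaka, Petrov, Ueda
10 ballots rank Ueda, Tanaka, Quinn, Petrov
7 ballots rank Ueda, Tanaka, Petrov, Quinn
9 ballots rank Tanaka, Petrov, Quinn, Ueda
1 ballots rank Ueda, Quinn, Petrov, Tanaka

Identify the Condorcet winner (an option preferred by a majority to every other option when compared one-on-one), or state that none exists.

Head-to-head results (47 voters total):
Ueda vs Tanaka: Ueda wins 30–17.
Ueda vs Quinn: Ueda wins 30–17.
Ueda vs Petrov: Petrov wins 29–18.
Tanaka vs Quinn: Tanaka wins 26–21.
Tanaka vs Petrov: Tanaka wins 34–13.
Quinn vs Petrov: Petrov wins 28–19.
No candidate beats all others: Ueda beats Tanaka beats Petrov beats Ueda, a majority cycle.

None — there is no Condorcet winner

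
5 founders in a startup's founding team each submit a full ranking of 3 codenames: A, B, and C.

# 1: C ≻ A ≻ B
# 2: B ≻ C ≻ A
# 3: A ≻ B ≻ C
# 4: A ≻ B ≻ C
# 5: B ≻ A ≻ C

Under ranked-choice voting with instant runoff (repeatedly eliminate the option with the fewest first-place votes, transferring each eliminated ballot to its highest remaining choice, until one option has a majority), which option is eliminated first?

C

Round 1: A 2, B 2, C 1. C has the fewest and is eliminated.
Round 2: A 3, B 2. A has a majority.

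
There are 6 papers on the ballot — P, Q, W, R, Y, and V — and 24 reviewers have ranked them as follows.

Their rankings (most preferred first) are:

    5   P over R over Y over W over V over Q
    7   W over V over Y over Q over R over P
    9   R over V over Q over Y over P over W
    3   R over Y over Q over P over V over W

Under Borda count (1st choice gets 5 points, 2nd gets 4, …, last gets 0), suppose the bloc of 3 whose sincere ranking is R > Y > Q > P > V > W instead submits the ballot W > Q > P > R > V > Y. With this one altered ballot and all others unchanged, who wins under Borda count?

Borda totals with the altered ballot: P 43, Q 53, W 60, R 78, Y 54, V 72.
The winner is unchanged: still R.

R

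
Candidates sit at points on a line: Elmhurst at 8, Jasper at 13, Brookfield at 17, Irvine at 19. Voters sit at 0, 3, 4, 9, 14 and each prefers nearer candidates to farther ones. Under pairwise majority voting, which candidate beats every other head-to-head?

With single-peaked preferences on a line, the Condorcet winner is the candidate closest to the median voter.
The median voter (position 4) is closest to Elmhurst at 8.
Check: Elmhurst vs Brookfield — voters closer to Elmhurst: 4 of 5.

Elmhurst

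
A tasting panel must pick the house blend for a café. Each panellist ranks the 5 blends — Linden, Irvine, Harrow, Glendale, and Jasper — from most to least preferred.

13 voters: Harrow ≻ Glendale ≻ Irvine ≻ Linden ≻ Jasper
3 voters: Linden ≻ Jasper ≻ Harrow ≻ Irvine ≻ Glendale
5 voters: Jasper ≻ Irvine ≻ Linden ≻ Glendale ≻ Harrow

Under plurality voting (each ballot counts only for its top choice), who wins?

Harrow

First-place vote totals:
  Linden: 3
  Irvine: 0
  Harrow: 13
  Glendale: 0
  Jasper: 5
Harrow has the most first-place votes.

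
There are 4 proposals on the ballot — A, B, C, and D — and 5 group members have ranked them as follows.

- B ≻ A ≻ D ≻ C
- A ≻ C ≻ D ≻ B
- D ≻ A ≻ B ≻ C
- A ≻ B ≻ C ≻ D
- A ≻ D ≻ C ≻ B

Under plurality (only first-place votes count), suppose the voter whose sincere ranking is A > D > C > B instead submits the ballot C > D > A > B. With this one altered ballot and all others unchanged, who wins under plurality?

A

First-place totals with the altered ballot: A 2, B 1, C 1, D 1.
The winner is unchanged: still A.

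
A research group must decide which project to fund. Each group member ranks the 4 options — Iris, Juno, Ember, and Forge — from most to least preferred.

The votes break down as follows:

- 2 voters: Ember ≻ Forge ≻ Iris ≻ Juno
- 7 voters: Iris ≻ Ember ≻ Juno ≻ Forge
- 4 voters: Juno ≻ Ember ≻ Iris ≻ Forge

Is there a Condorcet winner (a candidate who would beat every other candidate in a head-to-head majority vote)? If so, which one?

Iris

Head-to-head results (13 voters total):
Iris vs Juno: Iris wins 9–4.
Iris vs Ember: Iris wins 7–6.
Iris vs Forge: Iris wins 11–2.
Juno vs Ember: Ember wins 9–4.
Juno vs Forge: Juno wins 11–2.
Ember vs Forge: Ember wins 13–0.
Iris beats each rival — Juno (9–4), Ember (7–6), Forge (11–2) — so Iris is the Condorcet winner.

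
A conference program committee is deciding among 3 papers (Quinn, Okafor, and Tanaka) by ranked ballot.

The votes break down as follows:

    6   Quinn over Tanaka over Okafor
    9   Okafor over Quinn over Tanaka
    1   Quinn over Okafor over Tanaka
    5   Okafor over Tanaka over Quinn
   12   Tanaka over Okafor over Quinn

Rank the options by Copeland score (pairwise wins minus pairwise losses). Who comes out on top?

Pairwise results:
  Quinn vs Okafor: Okafor wins 26–7.
  Quinn vs Tanaka: Tanaka wins 17–16.
  Okafor vs Tanaka: Tanaka wins 18–15.
Copeland scores (wins − losses):
  Quinn: 0 − 2 = -2
  Okafor: 1 − 1 = 0
  Tanaka: 2 − 0 = 2
Tanaka has the best Copeland score.

Tanaka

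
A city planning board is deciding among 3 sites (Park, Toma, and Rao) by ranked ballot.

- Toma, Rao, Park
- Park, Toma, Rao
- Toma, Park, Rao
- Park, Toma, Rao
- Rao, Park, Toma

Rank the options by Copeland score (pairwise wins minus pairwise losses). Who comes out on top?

Park

Pairwise results:
  Park vs Toma: Park wins 3–2.
  Park vs Rao: Park wins 3–2.
  Toma vs Rao: Toma wins 4–1.
Copeland scores (wins − losses):
  Park: 2 − 0 = 2
  Toma: 1 − 1 = 0
  Rao: 0 − 2 = -2
Park has the best Copeland score.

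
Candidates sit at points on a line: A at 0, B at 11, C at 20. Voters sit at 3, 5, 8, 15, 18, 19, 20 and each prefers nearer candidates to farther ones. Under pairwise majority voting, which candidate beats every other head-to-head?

With single-peaked preferences on a line, the Condorcet winner is the candidate closest to the median voter.
The median voter (position 15) is closest to B at 11.
Check: B vs C — voters closer to B: 4 of 7.

B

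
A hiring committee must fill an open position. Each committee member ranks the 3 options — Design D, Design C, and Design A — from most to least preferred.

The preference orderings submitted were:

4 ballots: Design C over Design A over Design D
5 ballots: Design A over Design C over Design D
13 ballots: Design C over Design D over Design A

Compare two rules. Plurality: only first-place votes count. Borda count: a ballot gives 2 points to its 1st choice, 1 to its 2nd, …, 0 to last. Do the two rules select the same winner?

Yes

Plurality first-place counts: Design D 0, Design C 17, Design A 5 → Design C.
Borda totals: Design D 13, Design C 39, Design A 14 → Design C.
The two rules agree on Design C.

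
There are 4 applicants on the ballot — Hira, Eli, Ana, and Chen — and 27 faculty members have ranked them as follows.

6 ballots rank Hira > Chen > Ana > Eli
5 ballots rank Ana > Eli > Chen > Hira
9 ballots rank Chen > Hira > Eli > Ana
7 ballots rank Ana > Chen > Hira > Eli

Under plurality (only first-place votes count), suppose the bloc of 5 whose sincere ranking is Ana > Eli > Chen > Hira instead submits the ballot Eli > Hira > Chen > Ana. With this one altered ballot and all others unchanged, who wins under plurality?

First-place totals with the altered ballot: Hira 6, Eli 5, Ana 7, Chen 9.
The switch changes the winner from Ana to Chen.

Chen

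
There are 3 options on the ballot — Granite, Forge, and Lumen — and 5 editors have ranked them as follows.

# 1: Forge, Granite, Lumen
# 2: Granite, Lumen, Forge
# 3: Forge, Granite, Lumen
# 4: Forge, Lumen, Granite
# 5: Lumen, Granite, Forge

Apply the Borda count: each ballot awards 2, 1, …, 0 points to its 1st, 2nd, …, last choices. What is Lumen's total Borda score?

Borda scores:
  Granite: 1 + 2 + 1 + 0 + 1 = 5
  Forge: 2 + 0 + 2 + 2 + 0 = 6
  Lumen: 0 + 1 + 0 + 1 + 2 = 4

4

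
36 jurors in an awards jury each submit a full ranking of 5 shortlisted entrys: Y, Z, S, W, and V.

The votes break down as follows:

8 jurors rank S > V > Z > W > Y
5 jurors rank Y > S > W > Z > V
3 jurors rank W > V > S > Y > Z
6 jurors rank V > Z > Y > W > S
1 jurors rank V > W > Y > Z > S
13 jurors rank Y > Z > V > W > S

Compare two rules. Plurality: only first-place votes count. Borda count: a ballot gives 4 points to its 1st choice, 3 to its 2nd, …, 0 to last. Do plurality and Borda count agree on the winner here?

Yes

Plurality first-place counts: Y 18, Z 0, S 8, W 3, V 7 → Y.
Borda totals: Y 89, Z 79, S 53, W 52, V 87 → Y.
The two rules agree on Y.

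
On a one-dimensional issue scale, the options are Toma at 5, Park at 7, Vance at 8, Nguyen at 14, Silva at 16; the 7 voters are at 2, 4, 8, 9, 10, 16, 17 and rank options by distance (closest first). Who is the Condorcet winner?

Vance

With single-peaked preferences on a line, the Condorcet winner is the candidate closest to the median voter.
The median voter (position 9) is closest to Vance at 8.
Check: Vance vs Silva — voters closer to Vance: 5 of 7.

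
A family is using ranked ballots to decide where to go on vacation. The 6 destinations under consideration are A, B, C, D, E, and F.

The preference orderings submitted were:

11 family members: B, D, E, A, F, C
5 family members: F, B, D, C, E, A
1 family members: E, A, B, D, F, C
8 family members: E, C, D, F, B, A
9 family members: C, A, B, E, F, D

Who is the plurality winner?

First-place vote totals:
  A: 0
  B: 11
  C: 9
  D: 0
  E: 9
  F: 5
B has the most first-place votes.

B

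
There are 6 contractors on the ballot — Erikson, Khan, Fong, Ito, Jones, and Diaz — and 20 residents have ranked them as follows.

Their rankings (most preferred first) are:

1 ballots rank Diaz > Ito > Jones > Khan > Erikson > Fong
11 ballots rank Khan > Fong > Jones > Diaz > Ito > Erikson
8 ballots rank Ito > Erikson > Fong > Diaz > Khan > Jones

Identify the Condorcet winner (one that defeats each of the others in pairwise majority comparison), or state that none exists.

Head-to-head results (20 voters total):
Erikson vs Khan: Khan wins 12–8.
Erikson vs Fong: Fong wins 11–9.
Erikson vs Ito: Ito wins 20–0.
Erikson vs Jones: Jones wins 12–8.
Erikson vs Diaz: Diaz wins 12–8.
Khan vs Fong: Khan wins 12–8.
Khan vs Ito: Khan wins 11–9.
Khan vs Jones: Khan wins 19–1.
Khan vs Diaz: Khan wins 11–9.
Fong vs Ito: Fong wins 11–9.
Fong vs Jones: Fong wins 19–1.
Fong vs Diaz: Fong wins 19–1.
Ito vs Jones: Jones wins 11–9.
Ito vs Diaz: Diaz wins 12–8.
Jones vs Diaz: Jones wins 11–9.
Khan beats each rival — Erikson (12–8), Fong (12–8), Ito (11–9), Jones (19–1), Diaz (11–9) — so Khan is the Condorcet winner.

Khan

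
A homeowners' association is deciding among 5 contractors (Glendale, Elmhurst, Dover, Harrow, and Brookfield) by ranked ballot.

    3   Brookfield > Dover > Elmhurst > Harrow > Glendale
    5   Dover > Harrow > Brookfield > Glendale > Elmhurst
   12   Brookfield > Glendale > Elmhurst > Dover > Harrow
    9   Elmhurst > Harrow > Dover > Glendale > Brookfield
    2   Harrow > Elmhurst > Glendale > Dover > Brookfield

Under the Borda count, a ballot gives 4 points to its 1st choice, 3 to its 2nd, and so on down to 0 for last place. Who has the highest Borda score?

Borda scores:
  Glendale: 3·0 + 5·1 + 12·3 + 9·1 + 2·2 = 54
  Elmhurst: 3·2 + 5·0 + 12·2 + 9·4 + 2·3 = 72
  Dover: 3·3 + 5·4 + 12·1 + 9·2 + 2·1 = 61
  Harrow: 3·1 + 5·3 + 12·0 + 9·3 + 2·4 = 53
  Brookfield: 3·4 + 5·2 + 12·4 + 9·0 + 2·0 = 70
Elmhurst has the highest total.

Elmhurst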